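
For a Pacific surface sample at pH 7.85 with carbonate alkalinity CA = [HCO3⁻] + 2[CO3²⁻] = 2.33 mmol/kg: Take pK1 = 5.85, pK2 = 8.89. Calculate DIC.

DIC = 2.17 mmol/kg

CA = [HCO3⁻] + 2[CO3²⁻] = (α₁ + 2α₂)·DIC
At pH 7.85: [H⁺]/K1 = 10^-2.00 = 0.010000, K2/[H⁺] = 10^-1.04 = 0.091201
α₁ = 1/(1 + 0.010000 + 0.091201) = 1/1.1012 = 0.9081; α₂ = α₁·K2/[H⁺] = 0.08282
α₁ + 2α₂ = 1.0737
DIC = CA / (α₁ + 2α₂) = 2.33 / 1.0737 = 2.17 mmol/kg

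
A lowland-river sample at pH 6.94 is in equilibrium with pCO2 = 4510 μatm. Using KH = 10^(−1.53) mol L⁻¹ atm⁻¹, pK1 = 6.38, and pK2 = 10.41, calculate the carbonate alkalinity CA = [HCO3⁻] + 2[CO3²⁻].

[CO2*] = KH · pCO2 = 10^(−1.53) × 4510×10^-6 = 1.331×10^-4 mol/L
α₀ = 1/(1 + K1/[H⁺] + K1K2/[H⁺]²) = 1/(1 + 10^+0.56 + 10^-2.91) = 0.2159
DIC = [CO2*]/α₀ = 1.331×10^-4 / 0.2159 = 0.6165 mmol/L
CA = (α₁ + 2α₂)·DIC = (0.7838 + 2×0.0002656) × 0.6165 = 0.484 mmol/L

CA = 0.484 mmol/L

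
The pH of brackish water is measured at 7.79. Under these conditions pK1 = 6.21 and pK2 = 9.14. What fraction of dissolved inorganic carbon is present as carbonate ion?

α₂ = 1 / (1 + [H⁺]/K2 + [H⁺]²/(K1K2)) = 1 / (1 + 10^+1.35 + 10^-0.23)
   = 1 / (1 + 22.387 + 0.58884) = 1/23.976 = 0.04171

α₂ = 0.0417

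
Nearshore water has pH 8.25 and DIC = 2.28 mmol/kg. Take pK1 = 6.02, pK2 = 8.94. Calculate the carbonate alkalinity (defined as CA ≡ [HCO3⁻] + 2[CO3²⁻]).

CA = 2.65 mmol/kg

CA = [HCO3⁻] + 2[CO3²⁻] = (α₁ + 2α₂)·DIC
At pH 8.25: [H⁺]/K1 = 10^-2.23 = 0.0058884, K2/[H⁺] = 10^-0.69 = 0.20417
α₁ = 1/(1 + 0.0058884 + 0.20417) = 1/1.2101 = 0.8264; α₂ = α₁·K2/[H⁺] = 0.1687
α₁ + 2α₂ = 1.1639
CA = 1.1639 × 2.28 = 2.65 mmol/kg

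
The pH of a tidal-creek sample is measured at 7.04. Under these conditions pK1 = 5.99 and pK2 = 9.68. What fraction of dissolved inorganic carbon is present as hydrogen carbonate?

α₁ = 1 / (1 + [H⁺]/K1 + K2/[H⁺]) = 1 / (1 + 10^-1.05 + 10^-2.64)
   = 1 / (1 + 0.089125 + 0.0022909) = 1/1.0914 = 0.9162

α₁ = 0.916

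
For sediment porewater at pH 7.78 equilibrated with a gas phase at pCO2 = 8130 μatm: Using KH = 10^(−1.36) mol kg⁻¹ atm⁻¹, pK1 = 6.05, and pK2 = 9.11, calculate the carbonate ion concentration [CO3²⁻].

[CO2*] = KH · pCO2 = 10^(−1.36) × 8130×10^-6 = 3.549×10^-4 mol/kg
α₀ = 1/(1 + K1/[H⁺] + K1K2/[H⁺]²) = 1/(1 + 10^+1.73 + 10^+0.40) = 0.01748
DIC = [CO2*]/α₀ = 3.549×10^-4 / 0.01748 = 20.30 mmol/kg
[CO3²⁻] = α₂·DIC; α₂ = 0.04390, so [CO3²⁻] = 0.04390 × 20.30 = 0.891 mmol/kg

[CO3²⁻] = 0.891 mmol/kg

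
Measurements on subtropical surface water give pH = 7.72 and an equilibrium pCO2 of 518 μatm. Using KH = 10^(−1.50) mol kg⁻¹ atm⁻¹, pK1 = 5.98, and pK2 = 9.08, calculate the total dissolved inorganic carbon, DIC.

[CO2*] = KH · pCO2 = 10^(−1.50) × 518×10^-6 = 1.638×10^-5 mol/kg
α₀ = 1/(1 + K1/[H⁺] + K1K2/[H⁺]²) = 1/(1 + 10^+1.74 + 10^+0.38) = 0.01714
DIC = [CO2*]/α₀ = 1.638×10^-5 / 0.01714 = 0.956 mmol/kg

DIC = 0.956 mmol/kg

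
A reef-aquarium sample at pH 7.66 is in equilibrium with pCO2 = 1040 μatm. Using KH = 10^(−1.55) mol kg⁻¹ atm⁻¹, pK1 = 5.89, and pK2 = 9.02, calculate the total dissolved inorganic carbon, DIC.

DIC = 1.83 mmol/kg

[CO2*] = KH · pCO2 = 10^(−1.55) × 1040×10^-6 = 2.931×10^-5 mol/kg
α₀ = 1/(1 + K1/[H⁺] + K1K2/[H⁺]²) = 1/(1 + 10^+1.77 + 10^+0.41) = 0.01601
DIC = [CO2*]/α₀ = 2.931×10^-5 / 0.01601 = 1.83 mmol/kg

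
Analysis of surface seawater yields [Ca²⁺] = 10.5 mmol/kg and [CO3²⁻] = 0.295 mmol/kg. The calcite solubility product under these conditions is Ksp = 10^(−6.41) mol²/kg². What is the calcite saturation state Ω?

Ω = 7.96

Ksp = 10^(−6.41) = 3.890×10^-7
Ω = [Ca²⁺][CO3²⁻]/Ksp = (10.5×10^-3)(0.295×10^-3) / 3.890×10^-7 = 7.96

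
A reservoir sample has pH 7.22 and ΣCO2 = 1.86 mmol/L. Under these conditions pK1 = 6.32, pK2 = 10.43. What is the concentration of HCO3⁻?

[HCO3⁻] = 1.65 mmol/L

α₁ = 1 / (1 + [H⁺]/K1 + K2/[H⁺]) = 1 / (1 + 10^-0.90 + 10^-3.21)
   = 1 / (1 + 0.12589 + 0.00061660) = 1/1.1265 = 0.8877
[HCO3⁻] = α₁ × DIC = 0.8877 × 1.86 = 1.65 mmol/L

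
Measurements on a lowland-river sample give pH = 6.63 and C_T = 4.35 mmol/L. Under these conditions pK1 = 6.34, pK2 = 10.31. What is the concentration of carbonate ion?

[CO3²⁻] = 0.601 μmol/L

α₂ = 1 / (1 + [H⁺]/K2 + [H⁺]²/(K1K2)) = 1 / (1 + 10^+3.68 + 10^+3.39)
   = 1 / (1 + 4786.3 + 2454.7) = 1/7242.0 = 0.0001381
[CO3²⁻] = α₂ × DIC = 0.0001381 × 4.35 = 0.000601 mmol/L = 0.601 μmol/L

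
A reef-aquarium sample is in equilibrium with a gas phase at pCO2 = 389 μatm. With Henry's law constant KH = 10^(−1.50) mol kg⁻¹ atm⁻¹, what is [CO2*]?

KH = 10^(−1.50) = 3.162×10^-2 mol kg⁻¹ atm⁻¹
[CO2*] = KH · pCO2 = 3.162×10^-2 × 389×10^-6 atm = 1.23×10^-5 mol/kg

[CO2*] = 12.3 μmol/kg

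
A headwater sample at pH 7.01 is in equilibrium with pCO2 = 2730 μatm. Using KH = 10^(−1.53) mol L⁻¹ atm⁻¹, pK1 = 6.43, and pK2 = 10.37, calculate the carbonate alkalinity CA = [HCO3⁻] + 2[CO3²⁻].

[CO2*] = KH · pCO2 = 10^(−1.53) × 2730×10^-6 = 8.057×10^-5 mol/L
α₀ = 1/(1 + K1/[H⁺] + K1K2/[H⁺]²) = 1/(1 + 10^+0.58 + 10^-2.78) = 0.2082
DIC = [CO2*]/α₀ = 8.057×10^-5 / 0.2082 = 0.3870 mmol/L
CA = (α₁ + 2α₂)·DIC = (0.7915 + 2×0.0003455) × 0.3870 = 0.307 mmol/L

CA = 0.307 mmol/L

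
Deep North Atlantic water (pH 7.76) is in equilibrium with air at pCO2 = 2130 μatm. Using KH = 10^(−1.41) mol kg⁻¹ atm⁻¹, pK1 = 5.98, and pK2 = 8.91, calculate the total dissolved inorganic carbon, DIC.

DIC = 5.43 mmol/kg

[CO2*] = KH · pCO2 = 10^(−1.41) × 2130×10^-6 = 8.287×10^-5 mol/kg
α₀ = 1/(1 + K1/[H⁺] + K1K2/[H⁺]²) = 1/(1 + 10^+1.78 + 10^+0.63) = 0.01526
DIC = [CO2*]/α₀ = 8.287×10^-5 / 0.01526 = 5.43 mmol/kg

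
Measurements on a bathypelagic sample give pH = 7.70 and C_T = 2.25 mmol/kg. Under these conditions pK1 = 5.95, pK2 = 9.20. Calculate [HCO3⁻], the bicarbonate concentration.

[HCO3⁻] = 2.14 mmol/kg

α₁ = 1 / (1 + [H⁺]/K1 + K2/[H⁺]) = 1 / (1 + 10^-1.75 + 10^-1.50)
   = 1 / (1 + 0.017783 + 0.031623) = 1/1.0494 = 0.9529
[HCO3⁻] = α₁ × DIC = 0.9529 × 2.25 = 2.14 mmol/kg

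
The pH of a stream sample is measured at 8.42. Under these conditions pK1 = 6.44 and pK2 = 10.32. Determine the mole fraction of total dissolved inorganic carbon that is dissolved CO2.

α₀ = 1 / (1 + K1/[H⁺] + K1K2/[H⁺]²) = 1 / (1 + 10^+1.98 + 10^+0.08)
   = 1 / (1 + 95.499 + 1.2023) = 1/97.702 = 0.01024

α₀ = 0.0102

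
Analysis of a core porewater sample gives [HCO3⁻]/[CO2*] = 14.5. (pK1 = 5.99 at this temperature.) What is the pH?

pH = 7.15

From K1 = [H⁺][HCO3⁻]/[CO2*]:  pH = pK1 + log₁₀([HCO3⁻]/[CO2*])
log₁₀(14.5) = +1.161
pH = 5.99 + (+1.161) = 7.15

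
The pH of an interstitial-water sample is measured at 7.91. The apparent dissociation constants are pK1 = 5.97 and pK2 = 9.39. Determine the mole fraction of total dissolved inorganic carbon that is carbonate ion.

α₂ = 0.0317

α₂ = 1 / (1 + [H⁺]/K2 + [H⁺]²/(K1K2)) = 1 / (1 + 10^+1.48 + 10^-0.46)
   = 1 / (1 + 30.200 + 0.34674) = 1/31.546 = 0.03170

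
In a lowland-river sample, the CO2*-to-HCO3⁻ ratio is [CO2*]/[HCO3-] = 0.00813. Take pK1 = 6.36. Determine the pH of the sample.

From K1 = [H⁺][HCO3-]/[CO2*]:  pH = pK1 − log₁₀([CO2*]/[HCO3-])
log₁₀(0.00813) = -2.090
pH = 6.36 − (-2.090) = 8.45

pH = 8.45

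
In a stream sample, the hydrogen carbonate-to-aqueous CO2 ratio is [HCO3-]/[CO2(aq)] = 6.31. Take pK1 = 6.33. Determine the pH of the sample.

From K1 = [H⁺][HCO3-]/[CO2(aq)]:  pH = pK1 + log₁₀([HCO3-]/[CO2(aq)])
log₁₀(6.31) = +0.800
pH = 6.33 + (+0.800) = 7.13

pH = 7.13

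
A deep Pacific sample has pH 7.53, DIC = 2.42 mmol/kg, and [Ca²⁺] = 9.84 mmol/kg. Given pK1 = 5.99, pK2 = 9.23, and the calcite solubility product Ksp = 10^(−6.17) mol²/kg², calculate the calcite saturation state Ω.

Ω = 0.670

α₂ = 1 / (1 + [H⁺]/K2 + [H⁺]²/(K1K2)) = 1 / (1 + 10^+1.70 + 10^+0.16)
   = 1 / (1 + 50.119 + 1.4454) = 1/52.564 = 0.01902
[CO3²⁻] = α₂ × DIC = 0.01902 × 2.42 = 0.04604 mmol/kg
Ksp = 10^(−6.17) = 6.761×10^-7
Ω = [Ca²⁺][CO3²⁻]/Ksp = (9.84×10^-3)(4.604×10^-5) / 6.761×10^-7 = 0.670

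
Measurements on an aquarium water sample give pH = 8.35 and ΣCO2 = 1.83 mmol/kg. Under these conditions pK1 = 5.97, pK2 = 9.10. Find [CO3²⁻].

α₂ = 1 / (1 + [H⁺]/K2 + [H⁺]²/(K1K2)) = 1 / (1 + 10^+0.75 + 10^-1.63)
   = 1 / (1 + 5.6234 + 0.023442) = 1/6.6469 = 0.1504
[CO3²⁻] = α₂ × DIC = 0.1504 × 1.83 = 0.275 mmol/kg

[CO3²⁻] = 0.275 mmol/kg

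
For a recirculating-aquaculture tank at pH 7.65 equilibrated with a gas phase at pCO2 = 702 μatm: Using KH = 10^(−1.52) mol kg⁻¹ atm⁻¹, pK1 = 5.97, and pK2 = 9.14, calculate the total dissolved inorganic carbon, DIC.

DIC = 1.07 mmol/kg

[CO2*] = KH · pCO2 = 10^(−1.52) × 702×10^-6 = 2.120×10^-5 mol/kg
α₀ = 1/(1 + K1/[H⁺] + K1K2/[H⁺]²) = 1/(1 + 10^+1.68 + 10^+0.19) = 0.01984
DIC = [CO2*]/α₀ = 2.120×10^-5 / 0.01984 = 1.07 mmol/kg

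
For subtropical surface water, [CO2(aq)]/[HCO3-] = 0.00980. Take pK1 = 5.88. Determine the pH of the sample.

pH = 7.89

From K1 = [H⁺][HCO3-]/[CO2(aq)]:  pH = pK1 − log₁₀([CO2(aq)]/[HCO3-])
log₁₀(0.00980) = -2.009
pH = 5.88 − (-2.009) = 7.89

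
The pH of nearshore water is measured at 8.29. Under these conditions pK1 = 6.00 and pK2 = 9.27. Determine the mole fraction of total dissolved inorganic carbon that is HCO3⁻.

α₁ = 0.901

α₁ = 1 / (1 + [H⁺]/K1 + K2/[H⁺]) = 1 / (1 + 10^-2.29 + 10^-0.98)
   = 1 / (1 + 0.0051286 + 0.10471) = 1/1.1098 = 0.9010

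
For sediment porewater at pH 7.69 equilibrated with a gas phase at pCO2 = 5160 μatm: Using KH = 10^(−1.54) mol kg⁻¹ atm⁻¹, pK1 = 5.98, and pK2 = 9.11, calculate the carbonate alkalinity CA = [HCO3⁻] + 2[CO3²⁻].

CA = 8.21 mmol/kg

[CO2*] = KH · pCO2 = 10^(−1.54) × 5160×10^-6 = 1.488×10^-4 mol/kg
α₀ = 1/(1 + K1/[H⁺] + K1K2/[H⁺]²) = 1/(1 + 10^+1.71 + 10^+0.29) = 0.01844
DIC = [CO2*]/α₀ = 1.488×10^-4 / 0.01844 = 8.071 mmol/kg
CA = (α₁ + 2α₂)·DIC = (0.9456 + 2×0.03595) × 8.071 = 8.21 mmol/kg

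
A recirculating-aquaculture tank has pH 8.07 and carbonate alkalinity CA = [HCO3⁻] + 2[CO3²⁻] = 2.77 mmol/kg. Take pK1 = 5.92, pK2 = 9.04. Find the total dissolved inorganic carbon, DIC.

DIC = 2.54 mmol/kg

CA = [HCO3⁻] + 2[CO3²⁻] = (α₁ + 2α₂)·DIC
At pH 8.07: [H⁺]/K1 = 10^-2.15 = 0.0070795, K2/[H⁺] = 10^-0.97 = 0.10715
α₁ = 1/(1 + 0.0070795 + 0.10715) = 1/1.1142 = 0.8975; α₂ = α₁·K2/[H⁺] = 0.09617
α₁ + 2α₂ = 1.0898
DIC = CA / (α₁ + 2α₂) = 2.77 / 1.0898 = 2.54 mmol/kg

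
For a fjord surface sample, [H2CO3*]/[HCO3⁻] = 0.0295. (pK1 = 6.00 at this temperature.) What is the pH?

pH = 7.53

From K1 = [H⁺][HCO3⁻]/[H2CO3*]:  pH = pK1 − log₁₀([H2CO3*]/[HCO3⁻])
log₁₀(0.0295) = -1.530
pH = 6.00 − (-1.530) = 7.53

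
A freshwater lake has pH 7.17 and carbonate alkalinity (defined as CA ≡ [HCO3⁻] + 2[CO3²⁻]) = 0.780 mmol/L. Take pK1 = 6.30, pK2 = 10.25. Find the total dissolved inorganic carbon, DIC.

CA = [HCO3⁻] + 2[CO3²⁻] = (α₁ + 2α₂)·DIC
At pH 7.17: [H⁺]/K1 = 10^-0.87 = 0.13490, K2/[H⁺] = 10^-3.08 = 0.00083176
α₁ = 1/(1 + 0.13490 + 0.00083176) = 1/1.1357 = 0.8805; α₂ = α₁·K2/[H⁺] = 0.0007324
α₁ + 2α₂ = 0.8820
DIC = CA / (α₁ + 2α₂) = 0.780 / 0.8820 = 0.884 mmol/L

DIC = 0.884 mmol/L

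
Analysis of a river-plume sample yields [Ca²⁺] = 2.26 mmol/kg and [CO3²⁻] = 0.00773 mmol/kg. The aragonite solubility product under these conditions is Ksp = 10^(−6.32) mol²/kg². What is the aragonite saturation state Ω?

Ksp = 10^(−6.32) = 4.786×10^-7
Ω = [Ca²⁺][CO3²⁻]/Ksp = (2.26×10^-3)(0.00773×10^-3) / 4.786×10^-7 = 0.0365

Ω = 0.0365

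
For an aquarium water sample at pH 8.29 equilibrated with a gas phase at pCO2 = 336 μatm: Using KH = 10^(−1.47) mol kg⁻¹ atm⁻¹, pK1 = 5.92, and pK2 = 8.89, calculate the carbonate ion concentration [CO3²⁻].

[CO3²⁻] = 0.670 mmol/kg

[CO2*] = KH · pCO2 = 10^(−1.47) × 336×10^-6 = 1.139×10^-5 mol/kg
α₀ = 1/(1 + K1/[H⁺] + K1K2/[H⁺]²) = 1/(1 + 10^+2.37 + 10^+1.77) = 0.003398
DIC = [CO2*]/α₀ = 1.139×10^-5 / 0.003398 = 3.351 mmol/kg
[CO3²⁻] = α₂·DIC; α₂ = 0.2001, so [CO3²⁻] = 0.2001 × 3.351 = 0.670 mmol/kg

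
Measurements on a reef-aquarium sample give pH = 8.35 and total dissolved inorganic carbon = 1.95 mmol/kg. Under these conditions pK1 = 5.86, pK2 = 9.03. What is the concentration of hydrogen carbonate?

[HCO3⁻] = 1.61 mmol/kg

α₁ = 1 / (1 + [H⁺]/K1 + K2/[H⁺]) = 1 / (1 + 10^-2.49 + 10^-0.68)
   = 1 / (1 + 0.0032359 + 0.20893) = 1/1.2122 = 0.8250
[HCO3⁻] = α₁ × DIC = 0.8250 × 1.95 = 1.61 mmol/kg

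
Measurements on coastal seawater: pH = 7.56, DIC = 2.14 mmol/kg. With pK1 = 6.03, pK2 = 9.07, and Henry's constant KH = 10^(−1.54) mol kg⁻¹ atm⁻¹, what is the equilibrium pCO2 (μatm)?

α₀ = 1 / (1 + K1/[H⁺] + K1K2/[H⁺]²) = 1 / (1 + 10^+1.53 + 10^+0.02)
   = 1 / (1 + 33.884 + 1.0471) = 1/35.932 = 0.02783
[CO2*] = α₀ × DIC = 0.02783 × 2.14 = 0.05956 mmol/kg
pCO2 = [CO2*]/KH = 5.956×10^-5 / 2.884×10^-2 = 2070 μatm

pCO2 = 2070 μatm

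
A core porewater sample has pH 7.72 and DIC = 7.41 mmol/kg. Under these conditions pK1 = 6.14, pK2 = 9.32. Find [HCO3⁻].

[HCO3⁻] = 7.05 mmol/kg

α₁ = 1 / (1 + [H⁺]/K1 + K2/[H⁺]) = 1 / (1 + 10^-1.58 + 10^-1.60)
   = 1 / (1 + 0.026303 + 0.025119) = 1/1.0514 = 0.9511
[HCO3⁻] = α₁ × DIC = 0.9511 × 7.41 = 7.05 mmol/kg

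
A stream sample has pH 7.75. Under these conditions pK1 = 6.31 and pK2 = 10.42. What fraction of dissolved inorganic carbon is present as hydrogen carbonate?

α₁ = 0.963

α₁ = 1 / (1 + [H⁺]/K1 + K2/[H⁺]) = 1 / (1 + 10^-1.44 + 10^-2.67)
   = 1 / (1 + 0.036308 + 0.0021380) = 1/1.0384 = 0.9630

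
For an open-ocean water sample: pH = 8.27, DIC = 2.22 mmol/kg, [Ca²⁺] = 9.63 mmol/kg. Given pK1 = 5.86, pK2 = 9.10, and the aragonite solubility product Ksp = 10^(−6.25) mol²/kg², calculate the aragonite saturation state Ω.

α₂ = 1 / (1 + [H⁺]/K2 + [H⁺]²/(K1K2)) = 1 / (1 + 10^+0.83 + 10^-1.58)
   = 1 / (1 + 6.7608 + 0.026303) = 1/7.7871 = 0.1284
[CO3²⁻] = α₂ × DIC = 0.1284 × 2.22 = 0.2851 mmol/kg
Ksp = 10^(−6.25) = 5.623×10^-7
Ω = [Ca²⁺][CO3²⁻]/Ksp = (9.63×10^-3)(2.851×10^-4) / 5.623×10^-7 = 4.88

Ω = 4.88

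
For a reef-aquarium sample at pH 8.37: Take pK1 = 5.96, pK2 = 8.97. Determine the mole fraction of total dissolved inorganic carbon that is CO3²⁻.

α₂ = 0.200

α₂ = 1 / (1 + [H⁺]/K2 + [H⁺]²/(K1K2)) = 1 / (1 + 10^+0.60 + 10^-1.81)
   = 1 / (1 + 3.9811 + 0.015488) = 1/4.9966 = 0.2001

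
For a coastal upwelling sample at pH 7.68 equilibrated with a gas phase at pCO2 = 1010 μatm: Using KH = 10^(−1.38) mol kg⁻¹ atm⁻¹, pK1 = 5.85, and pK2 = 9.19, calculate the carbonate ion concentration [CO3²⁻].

[CO3²⁻] = 0.0880 mmol/kg

[CO2*] = KH · pCO2 = 10^(−1.38) × 1010×10^-6 = 4.210×10^-5 mol/kg
α₀ = 1/(1 + K1/[H⁺] + K1K2/[H⁺]²) = 1/(1 + 10^+1.83 + 10^+0.32) = 0.01414
DIC = [CO2*]/α₀ = 4.210×10^-5 / 0.01414 = 2.977 mmol/kg
[CO3²⁻] = α₂·DIC; α₂ = 0.02955, so [CO3²⁻] = 0.02955 × 2.977 = 0.0880 mmol/kg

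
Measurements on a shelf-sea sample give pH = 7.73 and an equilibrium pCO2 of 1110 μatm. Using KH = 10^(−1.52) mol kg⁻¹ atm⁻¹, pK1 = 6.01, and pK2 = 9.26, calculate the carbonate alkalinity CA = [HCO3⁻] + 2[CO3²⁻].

[CO2*] = KH · pCO2 = 10^(−1.52) × 1110×10^-6 = 3.352×10^-5 mol/kg
α₀ = 1/(1 + K1/[H⁺] + K1K2/[H⁺]²) = 1/(1 + 10^+1.72 + 10^+0.19) = 0.01817
DIC = [CO2*]/α₀ = 3.352×10^-5 / 0.01817 = 1.845 mmol/kg
CA = (α₁ + 2α₂)·DIC = (0.9537 + 2×0.02815) × 1.845 = 1.86 mmol/kg

CA = 1.86 mmol/kg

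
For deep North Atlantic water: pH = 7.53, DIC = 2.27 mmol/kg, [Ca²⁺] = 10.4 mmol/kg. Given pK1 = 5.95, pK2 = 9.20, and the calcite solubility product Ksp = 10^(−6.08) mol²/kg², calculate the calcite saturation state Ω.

α₂ = 1 / (1 + [H⁺]/K2 + [H⁺]²/(K1K2)) = 1 / (1 + 10^+1.67 + 10^+0.09)
   = 1 / (1 + 46.774 + 1.2303) = 1/49.004 = 0.02041
[CO3²⁻] = α₂ × DIC = 0.02041 × 2.27 = 0.04632 mmol/kg
Ksp = 10^(−6.08) = 8.318×10^-7
Ω = [Ca²⁺][CO3²⁻]/Ksp = (10.4×10^-3)(4.632×10^-5) / 8.318×10^-7 = 0.579

Ω = 0.579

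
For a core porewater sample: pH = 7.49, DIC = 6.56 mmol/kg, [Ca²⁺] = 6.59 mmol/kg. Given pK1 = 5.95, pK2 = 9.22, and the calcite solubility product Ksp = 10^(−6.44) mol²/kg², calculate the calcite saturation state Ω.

α₂ = 1 / (1 + [H⁺]/K2 + [H⁺]²/(K1K2)) = 1 / (1 + 10^+1.73 + 10^+0.19)
   = 1 / (1 + 53.703 + 1.5488) = 1/56.252 = 0.01778
[CO3²⁻] = α₂ × DIC = 0.01778 × 6.56 = 0.1166 mmol/kg
Ksp = 10^(−6.44) = 3.631×10^-7
Ω = [Ca²⁺][CO3²⁻]/Ksp = (6.59×10^-3)(1.166×10^-4) / 3.631×10^-7 = 2.12

Ω = 2.12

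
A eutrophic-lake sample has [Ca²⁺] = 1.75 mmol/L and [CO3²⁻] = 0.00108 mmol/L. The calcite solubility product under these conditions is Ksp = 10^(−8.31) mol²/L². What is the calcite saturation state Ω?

Ω = 0.386

Ksp = 10^(−8.31) = 4.898×10^-9
Ω = [Ca²⁺][CO3²⁻]/Ksp = (1.75×10^-3)(0.00108×10^-3) / 4.898×10^-9 = 0.386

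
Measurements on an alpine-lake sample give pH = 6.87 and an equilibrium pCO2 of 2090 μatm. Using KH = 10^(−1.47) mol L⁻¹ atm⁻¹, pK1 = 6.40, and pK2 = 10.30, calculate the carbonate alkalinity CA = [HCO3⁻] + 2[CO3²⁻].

CA = 0.209 mmol/L

[CO2*] = KH · pCO2 = 10^(−1.47) × 2090×10^-6 = 7.082×10^-5 mol/L
α₀ = 1/(1 + K1/[H⁺] + K1K2/[H⁺]²) = 1/(1 + 10^+0.47 + 10^-2.96) = 0.2530
DIC = [CO2*]/α₀ = 7.082×10^-5 / 0.2530 = 0.2799 mmol/L
CA = (α₁ + 2α₂)·DIC = (0.7467 + 2×0.0002774) × 0.2799 = 0.209 mmol/L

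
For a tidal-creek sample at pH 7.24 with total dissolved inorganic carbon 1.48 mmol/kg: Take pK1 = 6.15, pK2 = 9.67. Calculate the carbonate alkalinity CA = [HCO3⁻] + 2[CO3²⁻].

CA = 1.37 mmol/kg

CA = [HCO3⁻] + 2[CO3²⁻] = (α₁ + 2α₂)·DIC
At pH 7.24: [H⁺]/K1 = 10^-1.09 = 0.081283, K2/[H⁺] = 10^-2.43 = 0.0037154
α₁ = 1/(1 + 0.081283 + 0.0037154) = 1/1.0850 = 0.9217; α₂ = α₁·K2/[H⁺] = 0.003424
α₁ + 2α₂ = 0.9285
CA = 0.9285 × 1.48 = 1.37 mmol/kg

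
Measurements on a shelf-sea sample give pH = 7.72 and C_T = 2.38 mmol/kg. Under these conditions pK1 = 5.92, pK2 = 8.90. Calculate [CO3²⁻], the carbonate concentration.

α₂ = 1 / (1 + [H⁺]/K2 + [H⁺]²/(K1K2)) = 1 / (1 + 10^+1.18 + 10^-0.62)
   = 1 / (1 + 15.136 + 0.23988) = 1/16.375 = 0.06107
[CO3²⁻] = α₂ × DIC = 0.06107 × 2.38 = 0.145 mmol/kg

[CO3²⁻] = 0.145 mmol/kg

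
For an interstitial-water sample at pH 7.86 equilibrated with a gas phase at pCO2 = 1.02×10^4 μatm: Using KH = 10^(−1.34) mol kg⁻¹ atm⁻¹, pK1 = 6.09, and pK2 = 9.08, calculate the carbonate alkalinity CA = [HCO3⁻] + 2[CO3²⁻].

CA = 30.8 mmol/kg

[CO2*] = KH · pCO2 = 10^(−1.34) × 1.02×10^4×10^-6 = 4.662×10^-4 mol/kg
α₀ = 1/(1 + K1/[H⁺] + K1K2/[H⁺]²) = 1/(1 + 10^+1.77 + 10^+0.55) = 0.01576
DIC = [CO2*]/α₀ = 4.662×10^-4 / 0.01576 = 29.57 mmol/kg
CA = (α₁ + 2α₂)·DIC = (0.9283 + 2×0.05594) × 29.57 = 30.8 mmol/kg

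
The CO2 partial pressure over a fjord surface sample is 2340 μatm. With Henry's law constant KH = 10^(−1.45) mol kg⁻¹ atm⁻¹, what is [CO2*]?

[CO2*] = 83.0 μmol/kg

KH = 10^(−1.45) = 3.548×10^-2 mol kg⁻¹ atm⁻¹
[CO2*] = KH · pCO2 = 3.548×10^-2 × 2340×10^-6 atm = 8.30×10^-5 mol/kg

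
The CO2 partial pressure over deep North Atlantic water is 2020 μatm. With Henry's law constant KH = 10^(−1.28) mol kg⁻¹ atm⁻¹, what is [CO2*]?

KH = 10^(−1.28) = 5.248×10^-2 mol kg⁻¹ atm⁻¹
[CO2*] = KH · pCO2 = 5.248×10^-2 × 2020×10^-6 atm = 1.06×10^-4 mol/kg

[CO2*] = 106 μmol/kg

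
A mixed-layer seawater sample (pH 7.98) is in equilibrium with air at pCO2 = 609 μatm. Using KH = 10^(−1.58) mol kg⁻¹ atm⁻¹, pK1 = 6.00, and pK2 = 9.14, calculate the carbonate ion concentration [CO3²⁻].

[CO2*] = KH · pCO2 = 10^(−1.58) × 609×10^-6 = 1.602×10^-5 mol/kg
α₀ = 1/(1 + K1/[H⁺] + K1K2/[H⁺]²) = 1/(1 + 10^+1.98 + 10^+0.82) = 0.009699
DIC = [CO2*]/α₀ = 1.602×10^-5 / 0.009699 = 1.652 mmol/kg
[CO3²⁻] = α₂·DIC; α₂ = 0.06408, so [CO3²⁻] = 0.06408 × 1.652 = 0.106 mmol/kg

[CO3²⁻] = 0.106 mmol/kg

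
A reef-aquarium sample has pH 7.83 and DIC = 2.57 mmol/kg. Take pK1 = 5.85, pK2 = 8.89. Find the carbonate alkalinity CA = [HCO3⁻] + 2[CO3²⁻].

CA = [HCO3⁻] + 2[CO3²⁻] = (α₁ + 2α₂)·DIC
At pH 7.83: [H⁺]/K1 = 10^-1.98 = 0.010471, K2/[H⁺] = 10^-1.06 = 0.087096
α₁ = 1/(1 + 0.010471 + 0.087096) = 1/1.0976 = 0.9111; α₂ = α₁·K2/[H⁺] = 0.07935
α₁ + 2α₂ = 1.0698
CA = 1.0698 × 2.57 = 2.75 mmol/kg

CA = 2.75 mmol/kg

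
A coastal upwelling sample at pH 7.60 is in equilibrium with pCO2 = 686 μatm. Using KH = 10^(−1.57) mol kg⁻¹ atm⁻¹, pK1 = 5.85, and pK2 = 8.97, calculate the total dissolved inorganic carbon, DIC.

DIC = 1.10 mmol/kg

[CO2*] = KH · pCO2 = 10^(−1.57) × 686×10^-6 = 1.846×10^-5 mol/kg
α₀ = 1/(1 + K1/[H⁺] + K1K2/[H⁺]²) = 1/(1 + 10^+1.75 + 10^+0.38) = 0.01677
DIC = [CO2*]/α₀ = 1.846×10^-5 / 0.01677 = 1.10 mmol/kg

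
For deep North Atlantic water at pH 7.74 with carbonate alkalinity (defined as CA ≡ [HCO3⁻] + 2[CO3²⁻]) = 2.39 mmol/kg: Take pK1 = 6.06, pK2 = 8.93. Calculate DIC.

DIC = 2.30 mmol/kg

CA = [HCO3⁻] + 2[CO3²⁻] = (α₁ + 2α₂)·DIC
At pH 7.74: [H⁺]/K1 = 10^-1.68 = 0.020893, K2/[H⁺] = 10^-1.19 = 0.064565
α₁ = 1/(1 + 0.020893 + 0.064565) = 1/1.0855 = 0.9213; α₂ = α₁·K2/[H⁺] = 0.05948
α₁ + 2α₂ = 1.0402
DIC = CA / (α₁ + 2α₂) = 2.39 / 1.0402 = 2.30 mmol/kg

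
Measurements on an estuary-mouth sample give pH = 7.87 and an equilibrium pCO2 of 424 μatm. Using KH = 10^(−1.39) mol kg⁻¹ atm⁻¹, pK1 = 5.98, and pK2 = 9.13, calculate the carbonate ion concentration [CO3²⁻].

[CO3²⁻] = 0.0737 mmol/kg

[CO2*] = KH · pCO2 = 10^(−1.39) × 424×10^-6 = 1.727×10^-5 mol/kg
α₀ = 1/(1 + K1/[H⁺] + K1K2/[H⁺]²) = 1/(1 + 10^+1.89 + 10^+0.63) = 0.01206
DIC = [CO2*]/α₀ = 1.727×10^-5 / 0.01206 = 1.432 mmol/kg
[CO3²⁻] = α₂·DIC; α₂ = 0.05146, so [CO3²⁻] = 0.05146 × 1.432 = 0.0737 mmol/kg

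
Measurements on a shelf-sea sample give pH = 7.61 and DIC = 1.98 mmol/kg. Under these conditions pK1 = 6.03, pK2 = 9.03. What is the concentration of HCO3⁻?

α₁ = 1 / (1 + [H⁺]/K1 + K2/[H⁺]) = 1 / (1 + 10^-1.58 + 10^-1.42)
   = 1 / (1 + 0.026303 + 0.038019) = 1/1.0643 = 0.9396
[HCO3⁻] = α₁ × DIC = 0.9396 × 1.98 = 1.86 mmol/kg

[HCO3⁻] = 1.86 mmol/kg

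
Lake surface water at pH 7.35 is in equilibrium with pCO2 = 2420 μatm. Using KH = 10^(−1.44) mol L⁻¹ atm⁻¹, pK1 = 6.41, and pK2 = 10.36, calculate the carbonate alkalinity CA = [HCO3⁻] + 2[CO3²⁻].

[CO2*] = KH · pCO2 = 10^(−1.44) × 2420×10^-6 = 8.786×10^-5 mol/L
α₀ = 1/(1 + K1/[H⁺] + K1K2/[H⁺]²) = 1/(1 + 10^+0.94 + 10^-2.07) = 0.1029
DIC = [CO2*]/α₀ = 8.786×10^-5 / 0.1029 = 0.8539 mmol/L
CA = (α₁ + 2α₂)·DIC = (0.8962 + 2×0.0008758) × 0.8539 = 0.767 mmol/L

CA = 0.767 mmol/L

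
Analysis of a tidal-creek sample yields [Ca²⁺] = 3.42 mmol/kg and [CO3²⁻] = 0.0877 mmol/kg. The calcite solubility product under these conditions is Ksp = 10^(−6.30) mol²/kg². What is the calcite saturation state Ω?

Ksp = 10^(−6.30) = 5.012×10^-7
Ω = [Ca²⁺][CO3²⁻]/Ksp = (3.42×10^-3)(0.0877×10^-3) / 5.012×10^-7 = 0.598

Ω = 0.598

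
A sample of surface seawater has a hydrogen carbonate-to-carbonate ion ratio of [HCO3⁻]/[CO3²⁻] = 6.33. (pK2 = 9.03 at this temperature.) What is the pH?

pH = 8.23

From K2 = [H⁺][CO3²⁻]/[HCO3⁻]:  pH = pK2 − log₁₀([HCO3⁻]/[CO3²⁻])
log₁₀(6.33) = +0.801
pH = 9.03 − (+0.801) = 8.23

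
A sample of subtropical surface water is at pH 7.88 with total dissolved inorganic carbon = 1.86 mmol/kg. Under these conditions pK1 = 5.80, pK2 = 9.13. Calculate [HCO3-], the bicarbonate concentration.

α₁ = 1 / (1 + [H⁺]/K1 + K2/[H⁺]) = 1 / (1 + 10^-2.08 + 10^-1.25)
   = 1 / (1 + 0.0083176 + 0.056234) = 1/1.0646 = 0.9394
[HCO3⁻] = α₁ × DIC = 0.9394 × 1.86 = 1.75 mmol/kg

[HCO3⁻] = 1.75 mmol/kg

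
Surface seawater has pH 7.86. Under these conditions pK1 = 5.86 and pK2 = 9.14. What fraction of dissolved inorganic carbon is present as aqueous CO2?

α₀ = 1 / (1 + K1/[H⁺] + K1K2/[H⁺]²) = 1 / (1 + 10^+2.00 + 10^+0.72)
   = 1 / (1 + 100.00 + 5.2481) = 1/106.25 = 0.009412

α₀ = 0.00941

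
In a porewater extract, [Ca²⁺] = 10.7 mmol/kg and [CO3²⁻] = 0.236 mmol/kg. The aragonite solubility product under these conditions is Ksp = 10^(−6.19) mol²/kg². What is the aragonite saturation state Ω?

Ω = 3.91

Ksp = 10^(−6.19) = 6.457×10^-7
Ω = [Ca²⁺][CO3²⁻]/Ksp = (10.7×10^-3)(0.236×10^-3) / 6.457×10^-7 = 3.91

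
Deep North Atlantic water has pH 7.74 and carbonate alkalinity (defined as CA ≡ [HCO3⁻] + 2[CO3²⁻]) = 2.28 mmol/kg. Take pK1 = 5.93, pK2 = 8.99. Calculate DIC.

DIC = 2.20 mmol/kg

CA = [HCO3⁻] + 2[CO3²⁻] = (α₁ + 2α₂)·DIC
At pH 7.74: [H⁺]/K1 = 10^-1.81 = 0.015488, K2/[H⁺] = 10^-1.25 = 0.056234
α₁ = 1/(1 + 0.015488 + 0.056234) = 1/1.0717 = 0.9331; α₂ = α₁·K2/[H⁺] = 0.05247
α₁ + 2α₂ = 1.0380
DIC = CA / (α₁ + 2α₂) = 2.28 / 1.0380 = 2.20 mmol/kg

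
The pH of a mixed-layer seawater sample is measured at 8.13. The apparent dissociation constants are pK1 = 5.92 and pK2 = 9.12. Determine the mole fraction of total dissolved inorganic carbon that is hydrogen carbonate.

α₁ = 0.902

α₁ = 1 / (1 + [H⁺]/K1 + K2/[H⁺]) = 1 / (1 + 10^-2.21 + 10^-0.99)
   = 1 / (1 + 0.0061660 + 0.10233) = 1/1.1085 = 0.9021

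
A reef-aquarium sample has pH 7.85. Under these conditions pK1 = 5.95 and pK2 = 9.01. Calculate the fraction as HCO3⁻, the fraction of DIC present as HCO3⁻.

α₁ = 1 / (1 + [H⁺]/K1 + K2/[H⁺]) = 1 / (1 + 10^-1.90 + 10^-1.16)
   = 1 / (1 + 0.012589 + 0.069183) = 1/1.0818 = 0.9244

α₁ = 0.924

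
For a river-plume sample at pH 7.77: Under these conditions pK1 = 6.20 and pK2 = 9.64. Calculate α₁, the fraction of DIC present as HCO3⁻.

α₁ = 0.961

α₁ = 1 / (1 + [H⁺]/K1 + K2/[H⁺]) = 1 / (1 + 10^-1.57 + 10^-1.87)
   = 1 / (1 + 0.026915 + 0.013490) = 1/1.0404 = 0.9612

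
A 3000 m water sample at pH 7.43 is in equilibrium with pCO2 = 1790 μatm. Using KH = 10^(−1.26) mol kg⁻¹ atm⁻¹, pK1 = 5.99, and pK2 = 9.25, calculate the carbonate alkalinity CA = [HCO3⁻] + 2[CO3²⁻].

CA = 2.79 mmol/kg

[CO2*] = KH · pCO2 = 10^(−1.26) × 1790×10^-6 = 9.837×10^-5 mol/kg
α₀ = 1/(1 + K1/[H⁺] + K1K2/[H⁺]²) = 1/(1 + 10^+1.44 + 10^-0.38) = 0.03453
DIC = [CO2*]/α₀ = 9.837×10^-5 / 0.03453 = 2.849 mmol/kg
CA = (α₁ + 2α₂)·DIC = (0.9511 + 2×0.01440) × 2.849 = 2.79 mmol/kg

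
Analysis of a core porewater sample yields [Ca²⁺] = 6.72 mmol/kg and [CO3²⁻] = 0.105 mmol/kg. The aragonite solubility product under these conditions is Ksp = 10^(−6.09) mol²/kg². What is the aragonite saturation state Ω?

Ω = 0.868

Ksp = 10^(−6.09) = 8.128×10^-7
Ω = [Ca²⁺][CO3²⁻]/Ksp = (6.72×10^-3)(0.105×10^-3) / 8.128×10^-7 = 0.868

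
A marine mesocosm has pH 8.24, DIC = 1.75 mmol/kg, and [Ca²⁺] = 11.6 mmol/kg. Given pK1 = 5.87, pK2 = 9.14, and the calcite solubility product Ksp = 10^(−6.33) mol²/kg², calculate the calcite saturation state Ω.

α₂ = 1 / (1 + [H⁺]/K2 + [H⁺]²/(K1K2)) = 1 / (1 + 10^+0.90 + 10^-1.47)
   = 1 / (1 + 7.9433 + 0.033884) = 1/8.9772 = 0.1114
[CO3²⁻] = α₂ × DIC = 0.1114 × 1.75 = 0.1949 mmol/kg
Ksp = 10^(−6.33) = 4.677×10^-7
Ω = [Ca²⁺][CO3²⁻]/Ksp = (11.6×10^-3)(1.949×10^-4) / 4.677×10^-7 = 4.83

Ω = 4.83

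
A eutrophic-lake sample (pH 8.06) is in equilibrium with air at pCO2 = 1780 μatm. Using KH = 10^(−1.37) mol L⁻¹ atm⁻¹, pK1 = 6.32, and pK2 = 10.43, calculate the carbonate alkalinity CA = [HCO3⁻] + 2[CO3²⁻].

CA = 4.21 mmol/L

[CO2*] = KH · pCO2 = 10^(−1.37) × 1780×10^-6 = 7.593×10^-5 mol/L
α₀ = 1/(1 + K1/[H⁺] + K1K2/[H⁺]²) = 1/(1 + 10^+1.74 + 10^-0.63) = 0.01780
DIC = [CO2*]/α₀ = 7.593×10^-5 / 0.01780 = 4.266 mmol/L
CA = (α₁ + 2α₂)·DIC = (0.9780 + 2×0.004172) × 4.266 = 4.21 mmol/L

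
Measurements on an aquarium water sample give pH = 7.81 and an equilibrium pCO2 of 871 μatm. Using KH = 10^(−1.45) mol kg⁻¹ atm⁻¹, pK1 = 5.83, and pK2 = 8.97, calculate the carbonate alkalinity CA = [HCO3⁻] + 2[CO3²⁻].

[CO2*] = KH · pCO2 = 10^(−1.45) × 871×10^-6 = 3.090×10^-5 mol/kg
α₀ = 1/(1 + K1/[H⁺] + K1K2/[H⁺]²) = 1/(1 + 10^+1.98 + 10^+0.82) = 0.009699
DIC = [CO2*]/α₀ = 3.090×10^-5 / 0.009699 = 3.186 mmol/kg
CA = (α₁ + 2α₂)·DIC = (0.9262 + 2×0.06408) × 3.186 = 3.36 mmol/kg

CA = 3.36 mmol/kg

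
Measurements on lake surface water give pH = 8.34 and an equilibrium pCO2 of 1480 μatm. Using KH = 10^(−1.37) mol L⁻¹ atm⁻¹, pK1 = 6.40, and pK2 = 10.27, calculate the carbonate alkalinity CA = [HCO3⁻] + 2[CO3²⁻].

[CO2*] = KH · pCO2 = 10^(−1.37) × 1480×10^-6 = 6.313×10^-5 mol/L
α₀ = 1/(1 + K1/[H⁺] + K1K2/[H⁺]²) = 1/(1 + 10^+1.94 + 10^+0.01) = 0.01122
DIC = [CO2*]/α₀ = 6.313×10^-5 / 0.01122 = 5.626 mmol/L
CA = (α₁ + 2α₂)·DIC = (0.9773 + 2×0.01148) × 5.626 = 5.63 mmol/L

CA = 5.63 mmol/L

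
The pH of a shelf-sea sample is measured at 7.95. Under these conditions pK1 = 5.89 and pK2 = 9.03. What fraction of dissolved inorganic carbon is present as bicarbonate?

α₁ = 1 / (1 + [H⁺]/K1 + K2/[H⁺]) = 1 / (1 + 10^-2.06 + 10^-1.08)
   = 1 / (1 + 0.0087096 + 0.083176) = 1/1.0919 = 0.9158

α₁ = 0.916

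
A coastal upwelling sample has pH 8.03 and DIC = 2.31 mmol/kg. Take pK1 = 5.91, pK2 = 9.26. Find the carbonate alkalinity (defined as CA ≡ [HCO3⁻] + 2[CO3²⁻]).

CA = [HCO3⁻] + 2[CO3²⁻] = (α₁ + 2α₂)·DIC
At pH 8.03: [H⁺]/K1 = 10^-2.12 = 0.0075858, K2/[H⁺] = 10^-1.23 = 0.058884
α₁ = 1/(1 + 0.0075858 + 0.058884) = 1/1.0665 = 0.9377; α₂ = α₁·K2/[H⁺] = 0.05521
α₁ + 2α₂ = 1.0481
CA = 1.0481 × 2.31 = 2.42 mmol/kg

CA = 2.42 mmol/kg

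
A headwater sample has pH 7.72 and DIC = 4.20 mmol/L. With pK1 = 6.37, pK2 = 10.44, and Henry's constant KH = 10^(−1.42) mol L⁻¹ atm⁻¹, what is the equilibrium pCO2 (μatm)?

pCO2 = 4710 μatm

α₀ = 1 / (1 + K1/[H⁺] + K1K2/[H⁺]²) = 1 / (1 + 10^+1.35 + 10^-1.37)
   = 1 / (1 + 22.387 + 0.042658) = 1/23.430 = 0.04268
[CO2*] = α₀ × DIC = 0.04268 × 4.20 = 0.1793 mmol/L
pCO2 = [CO2*]/KH = 1.793×10^-4 / 3.802×10^-2 = 4710 μatm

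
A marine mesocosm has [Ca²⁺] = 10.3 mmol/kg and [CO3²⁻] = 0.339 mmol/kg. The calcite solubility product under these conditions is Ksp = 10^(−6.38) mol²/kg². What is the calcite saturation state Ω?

Ksp = 10^(−6.38) = 4.169×10^-7
Ω = [Ca²⁺][CO3²⁻]/Ksp = (10.3×10^-3)(0.339×10^-3) / 4.169×10^-7 = 8.38

Ω = 8.38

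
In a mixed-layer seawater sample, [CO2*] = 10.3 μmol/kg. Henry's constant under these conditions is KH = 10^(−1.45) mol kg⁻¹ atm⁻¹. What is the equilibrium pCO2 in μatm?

KH = 10^(−1.45) = 3.548×10^-2 mol kg⁻¹ atm⁻¹
pCO2 = [CO2*]/KH = 10.3×10^-6 / 3.548×10^-2 = 2.90×10^-4 atm = 290 μatm

pCO2 = 290 μatm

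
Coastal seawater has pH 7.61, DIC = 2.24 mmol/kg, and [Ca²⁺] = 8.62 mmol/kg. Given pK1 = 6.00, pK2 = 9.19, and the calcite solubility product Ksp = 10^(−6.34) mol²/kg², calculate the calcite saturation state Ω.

Ω = 1.06

α₂ = 1 / (1 + [H⁺]/K2 + [H⁺]²/(K1K2)) = 1 / (1 + 10^+1.58 + 10^-0.03)
   = 1 / (1 + 38.019 + 0.93325) = 1/39.952 = 0.02503
[CO3²⁻] = α₂ × DIC = 0.02503 × 2.24 = 0.05607 mmol/kg
Ksp = 10^(−6.34) = 4.571×10^-7
Ω = [Ca²⁺][CO3²⁻]/Ksp = (8.62×10^-3)(5.607×10^-5) / 4.571×10^-7 = 1.06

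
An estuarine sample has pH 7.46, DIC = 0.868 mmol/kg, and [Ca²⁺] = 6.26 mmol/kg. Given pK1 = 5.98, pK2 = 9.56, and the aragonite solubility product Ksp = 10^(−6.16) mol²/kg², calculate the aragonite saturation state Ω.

α₂ = 1 / (1 + [H⁺]/K2 + [H⁺]²/(K1K2)) = 1 / (1 + 10^+2.10 + 10^+0.62)
   = 1 / (1 + 125.89 + 4.1687) = 1/131.06 = 0.007630
[CO3²⁻] = α₂ × DIC = 0.007630 × 0.868 = 0.006623 mmol/kg = 6.623 μmol/kg
Ksp = 10^(−6.16) = 6.918×10^-7
Ω = [Ca²⁺][CO3²⁻]/Ksp = (6.26×10^-3)(6.623×10^-6) / 6.918×10^-7 = 0.0599

Ω = 0.0599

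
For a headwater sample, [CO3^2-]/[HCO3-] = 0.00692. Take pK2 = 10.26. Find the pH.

pH = 8.10

From K2 = [H⁺][CO3^2-]/[HCO3-]:  pH = pK2 + log₁₀([CO3^2-]/[HCO3-])
log₁₀(0.00692) = -2.160
pH = 10.26 + (-2.160) = 8.10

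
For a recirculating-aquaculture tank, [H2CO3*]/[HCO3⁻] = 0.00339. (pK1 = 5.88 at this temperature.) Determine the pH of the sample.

From K1 = [H⁺][HCO3⁻]/[H2CO3*]:  pH = pK1 − log₁₀([H2CO3*]/[HCO3⁻])
log₁₀(0.00339) = -2.470
pH = 5.88 − (-2.470) = 8.35

pH = 8.35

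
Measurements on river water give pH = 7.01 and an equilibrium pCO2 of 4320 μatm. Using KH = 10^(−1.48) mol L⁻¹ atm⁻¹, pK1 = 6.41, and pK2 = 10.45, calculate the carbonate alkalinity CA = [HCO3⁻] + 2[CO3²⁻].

CA = 0.570 mmol/L

[CO2*] = KH · pCO2 = 10^(−1.48) × 4320×10^-6 = 1.430×10^-4 mol/L
α₀ = 1/(1 + K1/[H⁺] + K1K2/[H⁺]²) = 1/(1 + 10^+0.60 + 10^-2.84) = 0.2007
DIC = [CO2*]/α₀ = 1.430×10^-4 / 0.2007 = 0.7127 mmol/L
CA = (α₁ + 2α₂)·DIC = (0.7990 + 2×0.0002901) × 0.7127 = 0.570 mmol/L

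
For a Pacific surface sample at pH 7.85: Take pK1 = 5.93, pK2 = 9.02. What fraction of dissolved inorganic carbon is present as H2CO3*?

α₀ = 1 / (1 + K1/[H⁺] + K1K2/[H⁺]²) = 1 / (1 + 10^+1.92 + 10^+0.75)
   = 1 / (1 + 83.176 + 5.6234) = 1/89.800 = 0.01114

α₀ = 0.0111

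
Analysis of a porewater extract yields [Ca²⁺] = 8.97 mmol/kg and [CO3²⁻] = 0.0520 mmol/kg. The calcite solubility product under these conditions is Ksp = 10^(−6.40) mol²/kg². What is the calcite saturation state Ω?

Ω = 1.17

Ksp = 10^(−6.40) = 3.981×10^-7
Ω = [Ca²⁺][CO3²⁻]/Ksp = (8.97×10^-3)(0.0520×10^-3) / 3.981×10^-7 = 1.17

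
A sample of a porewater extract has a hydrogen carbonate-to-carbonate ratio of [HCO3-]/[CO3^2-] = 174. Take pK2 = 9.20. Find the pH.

From K2 = [H⁺][CO3^2-]/[HCO3-]:  pH = pK2 − log₁₀([HCO3-]/[CO3^2-])
log₁₀(174) = +2.241
pH = 9.20 − (+2.241) = 6.96

pH = 6.96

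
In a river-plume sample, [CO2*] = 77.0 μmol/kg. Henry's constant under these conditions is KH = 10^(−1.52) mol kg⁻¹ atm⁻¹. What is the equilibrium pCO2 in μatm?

KH = 10^(−1.52) = 3.020×10^-2 mol kg⁻¹ atm⁻¹
pCO2 = [CO2*]/KH = 77.0×10^-6 / 3.020×10^-2 = 2.55×10^-3 atm = 2550 μatm

pCO2 = 2550 μatm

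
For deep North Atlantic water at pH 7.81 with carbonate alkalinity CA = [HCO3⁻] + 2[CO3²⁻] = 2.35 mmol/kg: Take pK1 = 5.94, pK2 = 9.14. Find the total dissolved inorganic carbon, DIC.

CA = [HCO3⁻] + 2[CO3²⁻] = (α₁ + 2α₂)·DIC
At pH 7.81: [H⁺]/K1 = 10^-1.87 = 0.013490, K2/[H⁺] = 10^-1.33 = 0.046774
α₁ = 1/(1 + 0.013490 + 0.046774) = 1/1.0603 = 0.9432; α₂ = α₁·K2/[H⁺] = 0.04412
α₁ + 2α₂ = 1.0314
DIC = CA / (α₁ + 2α₂) = 2.35 / 1.0314 = 2.28 mmol/kg

DIC = 2.28 mmol/kg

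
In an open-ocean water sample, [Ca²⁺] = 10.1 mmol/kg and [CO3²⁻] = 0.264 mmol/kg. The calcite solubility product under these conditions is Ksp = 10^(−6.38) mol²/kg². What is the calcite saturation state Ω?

Ω = 6.40

Ksp = 10^(−6.38) = 4.169×10^-7
Ω = [Ca²⁺][CO3²⁻]/Ksp = (10.1×10^-3)(0.264×10^-3) / 4.169×10^-7 = 6.40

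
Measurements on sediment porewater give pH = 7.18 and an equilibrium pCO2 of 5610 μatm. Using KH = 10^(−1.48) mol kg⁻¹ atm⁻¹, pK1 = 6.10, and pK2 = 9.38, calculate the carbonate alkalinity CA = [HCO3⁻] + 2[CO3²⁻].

[CO2*] = KH · pCO2 = 10^(−1.48) × 5610×10^-6 = 1.858×10^-4 mol/kg
α₀ = 1/(1 + K1/[H⁺] + K1K2/[H⁺]²) = 1/(1 + 10^+1.08 + 10^-1.12) = 0.07634
DIC = [CO2*]/α₀ = 1.858×10^-4 / 0.07634 = 2.433 mmol/kg
CA = (α₁ + 2α₂)·DIC = (0.9179 + 2×0.005791) × 2.433 = 2.26 mmol/kg

CA = 2.26 mmol/kg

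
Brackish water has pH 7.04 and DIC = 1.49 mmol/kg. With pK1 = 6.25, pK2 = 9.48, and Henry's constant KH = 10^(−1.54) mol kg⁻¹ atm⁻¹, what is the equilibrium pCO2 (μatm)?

α₀ = 1 / (1 + K1/[H⁺] + K1K2/[H⁺]²) = 1 / (1 + 10^+0.79 + 10^-1.65)
   = 1 / (1 + 6.1660 + 0.022387) = 1/7.1883 = 0.1391
[CO2*] = α₀ × DIC = 0.1391 × 1.49 = 0.2073 mmol/kg
pCO2 = [CO2*]/KH = 2.073×10^-4 / 2.884×10^-2 = 7190 μatm

pCO2 = 7190 μatm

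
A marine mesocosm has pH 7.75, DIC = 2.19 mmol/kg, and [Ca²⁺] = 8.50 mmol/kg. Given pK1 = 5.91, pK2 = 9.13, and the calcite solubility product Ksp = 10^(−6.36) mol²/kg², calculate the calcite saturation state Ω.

α₂ = 1 / (1 + [H⁺]/K2 + [H⁺]²/(K1K2)) = 1 / (1 + 10^+1.38 + 10^-0.46)
   = 1 / (1 + 23.988 + 0.34674) = 1/25.335 = 0.03947
[CO3²⁻] = α₂ × DIC = 0.03947 × 2.19 = 0.08644 mmol/kg
Ksp = 10^(−6.36) = 4.365×10^-7
Ω = [Ca²⁺][CO3²⁻]/Ksp = (8.50×10^-3)(8.644×10^-5) / 4.365×10^-7 = 1.68

Ω = 1.68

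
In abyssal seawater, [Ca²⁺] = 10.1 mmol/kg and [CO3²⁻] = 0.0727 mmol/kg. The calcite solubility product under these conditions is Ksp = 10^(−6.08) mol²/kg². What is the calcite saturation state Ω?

Ksp = 10^(−6.08) = 8.318×10^-7
Ω = [Ca²⁺][CO3²⁻]/Ksp = (10.1×10^-3)(0.0727×10^-3) / 8.318×10^-7 = 0.883

Ω = 0.883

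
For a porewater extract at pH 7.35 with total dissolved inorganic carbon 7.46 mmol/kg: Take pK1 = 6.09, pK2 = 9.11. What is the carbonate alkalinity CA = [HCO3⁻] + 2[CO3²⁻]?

CA = [HCO3⁻] + 2[CO3²⁻] = (α₁ + 2α₂)·DIC
At pH 7.35: [H⁺]/K1 = 10^-1.26 = 0.054954, K2/[H⁺] = 10^-1.76 = 0.017378
α₁ = 1/(1 + 0.054954 + 0.017378) = 1/1.0723 = 0.9325; α₂ = α₁·K2/[H⁺] = 0.01621
α₁ + 2α₂ = 0.9650
CA = 0.9650 × 7.46 = 7.20 mmol/kg

CA = 7.20 mmol/kg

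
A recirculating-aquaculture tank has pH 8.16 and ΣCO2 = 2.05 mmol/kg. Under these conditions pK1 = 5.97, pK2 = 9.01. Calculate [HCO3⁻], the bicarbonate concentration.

α₁ = 1 / (1 + [H⁺]/K1 + K2/[H⁺]) = 1 / (1 + 10^-2.19 + 10^-0.85)
   = 1 / (1 + 0.0064565 + 0.14125) = 1/1.1477 = 0.8713
[HCO3⁻] = α₁ × DIC = 0.8713 × 2.05 = 1.79 mmol/kg

[HCO3⁻] = 1.79 mmol/kg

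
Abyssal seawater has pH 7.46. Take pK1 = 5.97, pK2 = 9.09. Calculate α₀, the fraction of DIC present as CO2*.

α₀ = 0.0306

α₀ = 1 / (1 + K1/[H⁺] + K1K2/[H⁺]²) = 1 / (1 + 10^+1.49 + 10^-0.14)
   = 1 / (1 + 30.903 + 0.72444) = 1/32.627 = 0.03065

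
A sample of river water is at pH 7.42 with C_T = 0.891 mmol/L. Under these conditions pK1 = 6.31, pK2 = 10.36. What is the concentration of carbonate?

[CO3²⁻] = 0.948 μmol/L

α₂ = 1 / (1 + [H⁺]/K2 + [H⁺]²/(K1K2)) = 1 / (1 + 10^+2.94 + 10^+1.83)
   = 1 / (1 + 870.96 + 67.608) = 1/939.57 = 0.001064
[CO3²⁻] = α₂ × DIC = 0.001064 × 0.891 = 0.000948 mmol/L = 0.948 μmol/L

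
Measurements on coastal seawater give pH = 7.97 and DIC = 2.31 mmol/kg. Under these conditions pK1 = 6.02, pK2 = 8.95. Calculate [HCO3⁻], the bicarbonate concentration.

[HCO3⁻] = 2.07 mmol/kg

α₁ = 1 / (1 + [H⁺]/K1 + K2/[H⁺]) = 1 / (1 + 10^-1.95 + 10^-0.98)
   = 1 / (1 + 0.011220 + 0.10471) = 1/1.1159 = 0.8961
[HCO3⁻] = α₁ × DIC = 0.8961 × 2.31 = 2.07 mmol/kg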